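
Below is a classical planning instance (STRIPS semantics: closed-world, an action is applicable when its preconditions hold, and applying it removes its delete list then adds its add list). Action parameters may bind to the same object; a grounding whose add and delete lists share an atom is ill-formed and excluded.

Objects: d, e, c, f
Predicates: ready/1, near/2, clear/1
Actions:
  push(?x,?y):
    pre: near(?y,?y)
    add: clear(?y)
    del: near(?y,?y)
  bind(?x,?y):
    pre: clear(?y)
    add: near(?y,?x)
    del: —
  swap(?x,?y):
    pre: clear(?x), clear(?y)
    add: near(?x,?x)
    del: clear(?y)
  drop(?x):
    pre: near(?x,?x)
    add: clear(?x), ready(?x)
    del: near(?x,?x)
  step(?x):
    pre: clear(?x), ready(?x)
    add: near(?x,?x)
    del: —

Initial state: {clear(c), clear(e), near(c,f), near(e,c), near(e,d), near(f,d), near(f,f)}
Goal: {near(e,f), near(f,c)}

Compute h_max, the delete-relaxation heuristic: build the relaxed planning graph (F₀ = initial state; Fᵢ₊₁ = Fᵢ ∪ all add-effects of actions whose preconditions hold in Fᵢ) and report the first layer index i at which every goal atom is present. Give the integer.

F0 = init (7 atoms)
F1 = F0 ∪ {clear(f), near(c,c), near(c,d), near(c,e), near(e,e), near(e,f), ready(f)}  (14 atoms)
F2 = F1 ∪ {near(f,c), near(f,e), ready(c), ready(e)}  (18 atoms)
goal ⊆ F2  ⇒  h_max = 2

2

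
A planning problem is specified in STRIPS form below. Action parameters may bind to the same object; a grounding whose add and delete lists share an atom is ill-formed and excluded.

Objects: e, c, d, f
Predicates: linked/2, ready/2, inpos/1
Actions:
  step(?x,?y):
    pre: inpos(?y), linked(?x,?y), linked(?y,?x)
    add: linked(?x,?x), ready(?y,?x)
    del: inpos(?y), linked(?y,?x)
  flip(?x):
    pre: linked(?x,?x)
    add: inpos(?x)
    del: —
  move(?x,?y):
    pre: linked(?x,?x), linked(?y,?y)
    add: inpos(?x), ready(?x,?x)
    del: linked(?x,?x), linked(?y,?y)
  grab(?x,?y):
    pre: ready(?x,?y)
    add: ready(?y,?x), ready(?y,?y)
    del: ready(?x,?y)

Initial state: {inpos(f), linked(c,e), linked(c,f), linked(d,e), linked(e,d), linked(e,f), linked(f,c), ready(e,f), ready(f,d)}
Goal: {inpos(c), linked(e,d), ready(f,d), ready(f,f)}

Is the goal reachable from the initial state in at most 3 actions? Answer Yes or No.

Yes

1. step(c,f)  →  {linked(c,c), linked(c,e), linked(c,f), linked(d,e), linked(e,d), linked(e,f), ready(e,f), ready(f,c), ready(f,d)}
2. flip(c)  →  {inpos(c), linked(c,c), linked(c,e), linked(c,f), linked(d,e), linked(e,d), linked(e,f), ready(e,f), ready(f,c), ready(f,d)}
3. grab(e,f)  →  {inpos(c), linked(c,c), linked(c,e), linked(c,f), linked(d,e), linked(e,d), linked(e,f), ready(f,c), ready(f,d), ready(f,e), ready(f,f)}
optimal plan length = 3; 3 ≤ 3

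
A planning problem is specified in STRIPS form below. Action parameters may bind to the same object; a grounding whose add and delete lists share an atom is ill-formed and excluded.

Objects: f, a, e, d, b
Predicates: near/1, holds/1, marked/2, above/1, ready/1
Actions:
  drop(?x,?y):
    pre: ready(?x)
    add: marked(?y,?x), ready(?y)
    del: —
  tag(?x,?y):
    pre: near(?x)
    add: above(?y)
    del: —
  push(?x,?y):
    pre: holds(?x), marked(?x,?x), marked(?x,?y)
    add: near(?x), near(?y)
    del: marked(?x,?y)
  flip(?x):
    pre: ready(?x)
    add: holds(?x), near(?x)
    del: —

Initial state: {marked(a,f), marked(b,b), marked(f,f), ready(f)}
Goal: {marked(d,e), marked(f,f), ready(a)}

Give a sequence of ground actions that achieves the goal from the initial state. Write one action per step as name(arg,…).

1. drop(f,a)  →  {marked(a,f), marked(b,b), marked(f,f), ready(a), ready(f)}
2. drop(f,e)  →  {marked(a,f), marked(b,b), marked(e,f), marked(f,f), ready(a), ready(e), ready(f)}
3. drop(e,d)  →  {marked(a,f), marked(b,b), marked(d,e), marked(e,f), marked(f,f), ready(a), ready(d), ready(e), ready(f)}

drop(f,a); drop(f,e); drop(e,d)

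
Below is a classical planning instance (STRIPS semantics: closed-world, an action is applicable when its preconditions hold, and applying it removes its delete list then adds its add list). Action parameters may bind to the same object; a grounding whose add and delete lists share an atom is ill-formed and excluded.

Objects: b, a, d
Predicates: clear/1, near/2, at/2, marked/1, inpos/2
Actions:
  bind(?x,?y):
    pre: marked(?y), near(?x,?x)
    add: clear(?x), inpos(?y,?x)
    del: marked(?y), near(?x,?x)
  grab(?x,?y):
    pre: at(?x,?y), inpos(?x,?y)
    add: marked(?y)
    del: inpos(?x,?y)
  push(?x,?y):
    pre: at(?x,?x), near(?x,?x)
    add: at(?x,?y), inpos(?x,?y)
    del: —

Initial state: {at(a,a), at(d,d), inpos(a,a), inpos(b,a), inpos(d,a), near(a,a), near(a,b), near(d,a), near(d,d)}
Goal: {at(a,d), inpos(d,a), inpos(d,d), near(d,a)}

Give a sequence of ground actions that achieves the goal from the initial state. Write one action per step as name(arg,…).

push(a,d); push(d,d)

1. push(a,d)  →  {at(a,a), at(a,d), at(d,d), inpos(a,a), inpos(a,d), inpos(b,a), inpos(d,a), near(a,a), near(a,b), near(d,a), near(d,d)}
2. push(d,d)  →  {at(a,a), at(a,d), at(d,d), inpos(a,a), inpos(a,d), inpos(b,a), inpos(d,a), inpos(d,d), near(a,a), near(a,b), near(d,a), near(d,d)}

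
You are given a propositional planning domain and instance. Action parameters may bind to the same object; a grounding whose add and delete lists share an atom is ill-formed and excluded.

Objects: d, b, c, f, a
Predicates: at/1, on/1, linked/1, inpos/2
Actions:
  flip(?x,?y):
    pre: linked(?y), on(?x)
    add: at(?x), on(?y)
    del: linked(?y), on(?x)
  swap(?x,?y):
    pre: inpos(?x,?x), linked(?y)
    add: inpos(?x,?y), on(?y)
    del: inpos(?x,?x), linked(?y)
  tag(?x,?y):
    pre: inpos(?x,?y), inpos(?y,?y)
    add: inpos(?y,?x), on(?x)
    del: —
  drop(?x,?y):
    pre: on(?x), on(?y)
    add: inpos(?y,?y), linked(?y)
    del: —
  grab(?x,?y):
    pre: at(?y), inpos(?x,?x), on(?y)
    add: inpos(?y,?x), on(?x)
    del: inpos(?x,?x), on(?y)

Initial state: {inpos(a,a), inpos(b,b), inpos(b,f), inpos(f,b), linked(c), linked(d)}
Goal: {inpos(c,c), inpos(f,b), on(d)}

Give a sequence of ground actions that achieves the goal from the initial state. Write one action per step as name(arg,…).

1. swap(b,d)  →  {inpos(a,a), inpos(b,d), inpos(b,f), inpos(f,b), linked(c), on(d)}
2. swap(a,c)  →  {inpos(a,c), inpos(b,d), inpos(b,f), inpos(f,b), on(c), on(d)}
3. drop(d,c)  →  {inpos(a,c), inpos(b,d), inpos(b,f), inpos(c,c), inpos(f,b), linked(c), on(c), on(d)}

swap(b,d); swap(a,c); drop(d,c)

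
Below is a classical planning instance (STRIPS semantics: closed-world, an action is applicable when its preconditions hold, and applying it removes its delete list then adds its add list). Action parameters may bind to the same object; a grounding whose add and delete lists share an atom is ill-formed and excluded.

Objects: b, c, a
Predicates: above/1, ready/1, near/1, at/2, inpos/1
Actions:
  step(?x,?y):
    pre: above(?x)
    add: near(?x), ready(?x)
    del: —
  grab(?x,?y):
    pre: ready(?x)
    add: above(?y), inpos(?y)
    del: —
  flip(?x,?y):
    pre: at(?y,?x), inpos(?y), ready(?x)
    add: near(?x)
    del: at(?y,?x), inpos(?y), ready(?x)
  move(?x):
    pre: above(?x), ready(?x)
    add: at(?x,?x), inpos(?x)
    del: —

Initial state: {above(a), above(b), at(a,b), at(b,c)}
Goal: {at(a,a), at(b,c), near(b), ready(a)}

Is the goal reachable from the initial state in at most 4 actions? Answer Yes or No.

Yes

1. step(b,b)  →  {above(a), above(b), at(a,b), at(b,c), near(b), ready(b)}
2. step(a,b)  →  {above(a), above(b), at(a,b), at(b,c), near(a), near(b), ready(a), ready(b)}
3. move(a)  →  {above(a), above(b), at(a,a), at(a,b), at(b,c), inpos(a), near(a), near(b), ready(a), ready(b)}
optimal plan length = 3; 3 ≤ 4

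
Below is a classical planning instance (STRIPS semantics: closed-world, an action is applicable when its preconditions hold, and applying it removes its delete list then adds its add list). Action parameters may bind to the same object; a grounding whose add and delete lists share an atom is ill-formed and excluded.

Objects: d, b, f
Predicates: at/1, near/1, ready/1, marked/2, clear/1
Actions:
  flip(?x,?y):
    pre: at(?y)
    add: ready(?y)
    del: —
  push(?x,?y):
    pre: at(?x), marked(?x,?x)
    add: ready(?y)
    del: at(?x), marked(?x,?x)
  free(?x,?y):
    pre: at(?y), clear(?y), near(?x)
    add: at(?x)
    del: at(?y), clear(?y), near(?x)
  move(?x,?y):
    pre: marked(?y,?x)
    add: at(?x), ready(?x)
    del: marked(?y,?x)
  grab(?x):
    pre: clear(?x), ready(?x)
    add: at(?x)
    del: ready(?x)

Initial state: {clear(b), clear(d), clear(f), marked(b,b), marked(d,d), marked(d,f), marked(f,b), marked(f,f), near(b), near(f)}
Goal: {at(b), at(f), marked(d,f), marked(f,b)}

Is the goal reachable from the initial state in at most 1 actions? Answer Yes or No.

1. move(b,b)  →  {at(b), clear(b), clear(d), clear(f), marked(d,d), marked(d,f), marked(f,b), marked(f,f), near(b), near(f), ready(b)}
2. move(f,f)  →  {at(b), at(f), clear(b), clear(d), clear(f), marked(d,d), marked(d,f), marked(f,b), near(b), near(f), ready(b), ready(f)}
optimal plan length = 2; 2 > 1

No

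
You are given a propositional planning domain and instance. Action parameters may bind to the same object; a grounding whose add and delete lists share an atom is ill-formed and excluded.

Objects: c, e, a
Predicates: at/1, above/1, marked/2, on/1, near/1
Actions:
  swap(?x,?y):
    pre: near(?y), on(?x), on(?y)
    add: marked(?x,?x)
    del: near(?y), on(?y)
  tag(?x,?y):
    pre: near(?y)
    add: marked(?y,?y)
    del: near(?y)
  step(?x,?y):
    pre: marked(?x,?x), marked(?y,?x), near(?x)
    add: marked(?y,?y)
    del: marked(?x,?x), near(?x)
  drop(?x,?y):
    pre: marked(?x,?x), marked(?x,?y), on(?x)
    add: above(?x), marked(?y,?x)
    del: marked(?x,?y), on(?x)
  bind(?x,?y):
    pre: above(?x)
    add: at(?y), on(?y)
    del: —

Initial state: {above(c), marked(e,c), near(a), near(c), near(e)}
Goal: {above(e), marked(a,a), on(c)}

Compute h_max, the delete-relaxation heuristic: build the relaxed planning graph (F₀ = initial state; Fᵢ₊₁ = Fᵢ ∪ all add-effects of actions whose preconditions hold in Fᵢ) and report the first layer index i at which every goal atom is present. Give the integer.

F0 = init (5 atoms)
F1 = F0 ∪ {at(a), at(c), at(e), marked(a,a), marked(c,c), marked(e,e), on(a), on(c), on(e)}  (14 atoms)
F2 = F1 ∪ {above(e), marked(c,e)}  (16 atoms)
goal ⊆ F2  ⇒  h_max = 2

2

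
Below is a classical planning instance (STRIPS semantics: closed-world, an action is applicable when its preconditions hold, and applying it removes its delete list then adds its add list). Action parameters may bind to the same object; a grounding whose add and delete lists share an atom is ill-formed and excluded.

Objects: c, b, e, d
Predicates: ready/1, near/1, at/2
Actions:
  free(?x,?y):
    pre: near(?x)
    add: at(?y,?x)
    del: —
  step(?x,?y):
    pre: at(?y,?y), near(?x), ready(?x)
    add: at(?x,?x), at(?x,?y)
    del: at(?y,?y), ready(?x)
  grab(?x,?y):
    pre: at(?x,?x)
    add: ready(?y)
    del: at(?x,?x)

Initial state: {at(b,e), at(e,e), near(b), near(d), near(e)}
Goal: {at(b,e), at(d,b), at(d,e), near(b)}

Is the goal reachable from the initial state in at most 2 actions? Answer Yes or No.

Yes

1. free(b,d)  →  {at(b,e), at(d,b), at(e,e), near(b), near(d), near(e)}
2. free(e,d)  →  {at(b,e), at(d,b), at(d,e), at(e,e), near(b), near(d), near(e)}
optimal plan length = 2; 2 ≤ 2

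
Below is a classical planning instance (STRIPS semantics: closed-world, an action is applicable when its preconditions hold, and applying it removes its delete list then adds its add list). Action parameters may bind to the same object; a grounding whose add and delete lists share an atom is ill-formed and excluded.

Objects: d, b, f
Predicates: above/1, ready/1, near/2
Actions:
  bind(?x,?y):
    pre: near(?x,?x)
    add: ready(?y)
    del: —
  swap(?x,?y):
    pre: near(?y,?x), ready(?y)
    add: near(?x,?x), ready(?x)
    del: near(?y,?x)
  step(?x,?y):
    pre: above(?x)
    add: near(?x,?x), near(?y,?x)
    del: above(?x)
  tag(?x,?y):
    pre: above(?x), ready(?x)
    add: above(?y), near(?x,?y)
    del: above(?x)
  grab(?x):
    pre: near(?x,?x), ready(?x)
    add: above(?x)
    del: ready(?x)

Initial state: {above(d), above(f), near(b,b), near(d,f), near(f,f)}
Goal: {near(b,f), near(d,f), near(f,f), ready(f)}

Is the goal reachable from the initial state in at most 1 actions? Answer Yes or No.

No

1. bind(b,f)  →  {above(d), above(f), near(b,b), near(d,f), near(f,f), ready(f)}
2. step(f,b)  →  {above(d), near(b,b), near(b,f), near(d,f), near(f,f), ready(f)}
optimal plan length = 2; 2 > 1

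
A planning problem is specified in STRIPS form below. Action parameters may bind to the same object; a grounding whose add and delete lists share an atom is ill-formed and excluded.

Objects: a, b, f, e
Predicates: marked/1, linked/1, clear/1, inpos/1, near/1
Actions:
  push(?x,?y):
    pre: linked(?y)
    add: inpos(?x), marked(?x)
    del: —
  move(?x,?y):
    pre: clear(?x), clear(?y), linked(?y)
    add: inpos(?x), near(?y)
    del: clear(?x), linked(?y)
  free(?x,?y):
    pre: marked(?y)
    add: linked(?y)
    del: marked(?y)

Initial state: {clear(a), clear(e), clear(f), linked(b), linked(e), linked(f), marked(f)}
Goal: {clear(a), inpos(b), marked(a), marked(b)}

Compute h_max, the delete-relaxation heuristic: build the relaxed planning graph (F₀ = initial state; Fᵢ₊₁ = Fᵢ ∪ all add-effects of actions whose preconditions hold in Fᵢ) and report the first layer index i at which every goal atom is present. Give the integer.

1

F0 = init (7 atoms)
F1 = F0 ∪ {inpos(a), inpos(b), inpos(e), inpos(f), marked(a), marked(b), marked(e), near(e), near(f)}  (16 atoms)
goal ⊆ F1  ⇒  h_max = 1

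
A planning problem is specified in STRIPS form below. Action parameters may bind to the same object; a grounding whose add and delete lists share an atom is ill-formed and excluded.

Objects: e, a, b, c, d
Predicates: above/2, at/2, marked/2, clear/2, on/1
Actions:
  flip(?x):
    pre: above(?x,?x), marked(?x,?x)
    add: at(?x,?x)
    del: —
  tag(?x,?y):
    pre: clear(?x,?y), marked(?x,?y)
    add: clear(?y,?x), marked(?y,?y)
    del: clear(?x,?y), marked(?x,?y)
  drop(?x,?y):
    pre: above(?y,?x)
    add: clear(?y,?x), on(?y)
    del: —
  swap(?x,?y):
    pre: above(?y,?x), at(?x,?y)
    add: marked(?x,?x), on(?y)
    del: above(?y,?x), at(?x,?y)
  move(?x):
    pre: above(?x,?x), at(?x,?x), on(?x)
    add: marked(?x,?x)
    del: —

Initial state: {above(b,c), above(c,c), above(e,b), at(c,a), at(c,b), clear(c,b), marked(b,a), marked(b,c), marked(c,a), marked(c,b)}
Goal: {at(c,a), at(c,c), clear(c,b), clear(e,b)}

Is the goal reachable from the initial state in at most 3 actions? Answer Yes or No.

Yes

1. drop(b,e)  →  {above(b,c), above(c,c), above(e,b), at(c,a), at(c,b), clear(c,b), clear(e,b), marked(b,a), marked(b,c), marked(c,a), marked(c,b), on(e)}
2. swap(c,b)  →  {above(c,c), above(e,b), at(c,a), clear(c,b), clear(e,b), marked(b,a), marked(b,c), marked(c,a), marked(c,b), marked(c,c), on(b), on(e)}
3. flip(c)  →  {above(c,c), above(e,b), at(c,a), at(c,c), clear(c,b), clear(e,b), marked(b,a), marked(b,c), marked(c,a), marked(c,b), marked(c,c), on(b), on(e)}
optimal plan length = 3; 3 ≤ 3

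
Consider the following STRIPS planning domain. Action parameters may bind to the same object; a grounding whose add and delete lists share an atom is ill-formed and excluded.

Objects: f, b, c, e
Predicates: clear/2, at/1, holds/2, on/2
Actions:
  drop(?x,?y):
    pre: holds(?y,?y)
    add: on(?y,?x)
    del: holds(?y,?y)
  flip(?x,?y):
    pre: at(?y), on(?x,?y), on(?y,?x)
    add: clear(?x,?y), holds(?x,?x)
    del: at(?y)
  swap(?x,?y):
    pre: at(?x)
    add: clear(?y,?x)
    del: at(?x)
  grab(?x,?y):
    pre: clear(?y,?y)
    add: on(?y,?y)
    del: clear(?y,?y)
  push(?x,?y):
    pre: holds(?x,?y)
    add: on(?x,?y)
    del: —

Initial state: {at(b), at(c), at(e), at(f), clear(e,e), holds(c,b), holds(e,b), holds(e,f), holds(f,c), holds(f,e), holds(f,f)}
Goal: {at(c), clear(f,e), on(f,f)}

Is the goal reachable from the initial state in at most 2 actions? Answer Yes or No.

1. drop(f,f)  →  {at(b), at(c), at(e), at(f), clear(e,e), holds(c,b), holds(e,b), holds(e,f), holds(f,c), holds(f,e), on(f,f)}
2. swap(e,f)  →  {at(b), at(c), at(f), clear(e,e), clear(f,e), holds(c,b), holds(e,b), holds(e,f), holds(f,c), holds(f,e), on(f,f)}
optimal plan length = 2; 2 ≤ 2

Yes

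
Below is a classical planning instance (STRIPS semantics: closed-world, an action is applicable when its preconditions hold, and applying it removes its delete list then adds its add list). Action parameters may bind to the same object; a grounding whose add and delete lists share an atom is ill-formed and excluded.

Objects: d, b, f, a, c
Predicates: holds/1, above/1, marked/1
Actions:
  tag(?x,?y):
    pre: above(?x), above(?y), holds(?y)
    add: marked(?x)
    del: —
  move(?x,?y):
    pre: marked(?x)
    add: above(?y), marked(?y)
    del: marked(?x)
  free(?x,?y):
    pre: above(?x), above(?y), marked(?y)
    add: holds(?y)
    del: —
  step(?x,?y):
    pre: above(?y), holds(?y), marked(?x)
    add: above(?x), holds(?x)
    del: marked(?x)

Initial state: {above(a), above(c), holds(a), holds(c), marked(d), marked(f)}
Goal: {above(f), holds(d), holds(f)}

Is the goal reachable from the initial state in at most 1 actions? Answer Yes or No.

1. step(d,a)  →  {above(a), above(c), above(d), holds(a), holds(c), holds(d), marked(f)}
2. step(f,d)  →  {above(a), above(c), above(d), above(f), holds(a), holds(c), holds(d), holds(f)}
optimal plan length = 2; 2 > 1

No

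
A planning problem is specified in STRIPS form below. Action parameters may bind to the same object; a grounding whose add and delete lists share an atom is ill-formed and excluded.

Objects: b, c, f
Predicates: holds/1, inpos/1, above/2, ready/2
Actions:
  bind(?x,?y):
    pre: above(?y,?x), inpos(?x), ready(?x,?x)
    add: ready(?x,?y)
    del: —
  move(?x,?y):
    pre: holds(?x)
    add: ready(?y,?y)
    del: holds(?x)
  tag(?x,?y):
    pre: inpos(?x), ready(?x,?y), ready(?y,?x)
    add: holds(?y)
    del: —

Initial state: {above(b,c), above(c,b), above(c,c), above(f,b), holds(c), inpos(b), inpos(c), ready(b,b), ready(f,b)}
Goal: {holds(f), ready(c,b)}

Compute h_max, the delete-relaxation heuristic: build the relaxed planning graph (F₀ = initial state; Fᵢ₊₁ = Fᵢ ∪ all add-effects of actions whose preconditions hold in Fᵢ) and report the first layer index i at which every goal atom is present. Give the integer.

F0 = init (9 atoms)
F1 = F0 ∪ {holds(b), ready(b,c), ready(b,f), ready(c,c), ready(f,f)}  (14 atoms)
F2 = F1 ∪ {holds(f), ready(c,b)}  (16 atoms)
goal ⊆ F2  ⇒  h_max = 2

2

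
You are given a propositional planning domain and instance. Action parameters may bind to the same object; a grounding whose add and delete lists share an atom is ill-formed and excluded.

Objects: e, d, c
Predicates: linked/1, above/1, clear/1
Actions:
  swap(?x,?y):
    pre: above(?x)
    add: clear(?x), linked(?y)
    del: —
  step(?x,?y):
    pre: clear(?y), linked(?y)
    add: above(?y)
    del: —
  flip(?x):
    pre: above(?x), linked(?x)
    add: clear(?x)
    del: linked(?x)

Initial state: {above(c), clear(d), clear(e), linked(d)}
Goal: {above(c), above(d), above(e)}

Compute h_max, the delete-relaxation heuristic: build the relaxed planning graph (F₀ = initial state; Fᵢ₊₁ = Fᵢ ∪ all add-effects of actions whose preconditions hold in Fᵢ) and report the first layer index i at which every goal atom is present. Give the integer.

2

F0 = init (4 atoms)
F1 = F0 ∪ {above(d), clear(c), linked(c), linked(e)}  (8 atoms)
F2 = F1 ∪ {above(e)}  (9 atoms)
goal ⊆ F2  ⇒  h_max = 2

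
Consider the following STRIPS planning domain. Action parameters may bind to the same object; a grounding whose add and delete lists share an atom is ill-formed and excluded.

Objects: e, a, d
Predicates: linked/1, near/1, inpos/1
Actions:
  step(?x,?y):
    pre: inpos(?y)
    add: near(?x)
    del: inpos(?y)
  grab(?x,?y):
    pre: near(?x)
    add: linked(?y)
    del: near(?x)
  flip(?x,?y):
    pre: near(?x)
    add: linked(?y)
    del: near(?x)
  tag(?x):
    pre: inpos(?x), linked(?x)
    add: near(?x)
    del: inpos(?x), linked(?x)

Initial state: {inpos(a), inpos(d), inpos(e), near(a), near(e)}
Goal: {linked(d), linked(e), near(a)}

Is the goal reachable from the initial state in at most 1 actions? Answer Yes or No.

No

1. step(d,e)  →  {inpos(a), inpos(d), near(a), near(d), near(e)}
2. grab(e,e)  →  {inpos(a), inpos(d), linked(e), near(a), near(d)}
3. grab(d,d)  →  {inpos(a), inpos(d), linked(d), linked(e), near(a)}
optimal plan length = 3; 3 > 1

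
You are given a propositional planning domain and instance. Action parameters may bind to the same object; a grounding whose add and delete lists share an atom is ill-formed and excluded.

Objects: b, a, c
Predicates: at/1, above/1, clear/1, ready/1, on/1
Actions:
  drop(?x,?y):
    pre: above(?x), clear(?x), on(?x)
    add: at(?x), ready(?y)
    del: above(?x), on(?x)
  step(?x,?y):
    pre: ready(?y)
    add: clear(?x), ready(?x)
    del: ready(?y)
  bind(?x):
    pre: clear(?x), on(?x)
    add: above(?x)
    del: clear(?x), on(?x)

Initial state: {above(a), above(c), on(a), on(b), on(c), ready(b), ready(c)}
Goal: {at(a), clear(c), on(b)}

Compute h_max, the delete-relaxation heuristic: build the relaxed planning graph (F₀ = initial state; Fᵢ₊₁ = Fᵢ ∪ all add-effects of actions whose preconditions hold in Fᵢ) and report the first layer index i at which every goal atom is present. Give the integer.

2

F0 = init (7 atoms)
F1 = F0 ∪ {clear(a), clear(b), clear(c), ready(a)}  (11 atoms)
F2 = F1 ∪ {above(b), at(a), at(c)}  (14 atoms)
goal ⊆ F2  ⇒  h_max = 2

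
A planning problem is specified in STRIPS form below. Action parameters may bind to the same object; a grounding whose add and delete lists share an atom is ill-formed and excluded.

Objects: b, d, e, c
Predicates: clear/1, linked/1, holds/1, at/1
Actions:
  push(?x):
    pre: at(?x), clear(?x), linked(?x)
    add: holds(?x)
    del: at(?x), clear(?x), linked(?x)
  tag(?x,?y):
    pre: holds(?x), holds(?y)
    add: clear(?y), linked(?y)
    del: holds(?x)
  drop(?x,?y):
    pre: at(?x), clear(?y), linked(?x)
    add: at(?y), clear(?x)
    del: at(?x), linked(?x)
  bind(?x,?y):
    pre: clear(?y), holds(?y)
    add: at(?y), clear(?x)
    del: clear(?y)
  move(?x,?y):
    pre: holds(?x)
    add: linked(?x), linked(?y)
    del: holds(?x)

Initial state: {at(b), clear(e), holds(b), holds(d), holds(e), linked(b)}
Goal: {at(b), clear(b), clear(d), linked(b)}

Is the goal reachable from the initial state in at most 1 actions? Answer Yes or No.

No

1. tag(b,b)  →  {at(b), clear(b), clear(e), holds(d), holds(e), linked(b)}
2. tag(d,d)  →  {at(b), clear(b), clear(d), clear(e), holds(e), linked(b), linked(d)}
optimal plan length = 2; 2 > 1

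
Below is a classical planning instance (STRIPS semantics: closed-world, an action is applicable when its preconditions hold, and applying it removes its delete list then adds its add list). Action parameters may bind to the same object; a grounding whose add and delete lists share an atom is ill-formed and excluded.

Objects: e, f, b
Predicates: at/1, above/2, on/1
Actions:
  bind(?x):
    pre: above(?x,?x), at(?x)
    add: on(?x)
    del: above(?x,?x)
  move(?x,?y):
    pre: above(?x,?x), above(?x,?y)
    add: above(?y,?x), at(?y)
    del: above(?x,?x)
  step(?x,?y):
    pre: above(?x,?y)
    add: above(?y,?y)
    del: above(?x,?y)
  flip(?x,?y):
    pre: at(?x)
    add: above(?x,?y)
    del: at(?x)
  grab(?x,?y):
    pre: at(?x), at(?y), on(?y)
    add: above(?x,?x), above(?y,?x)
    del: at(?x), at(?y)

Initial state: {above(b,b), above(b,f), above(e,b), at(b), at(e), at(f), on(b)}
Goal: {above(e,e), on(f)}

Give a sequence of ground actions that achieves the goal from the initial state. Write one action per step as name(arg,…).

step(b,f); bind(f); flip(e,e)

1. step(b,f)  →  {above(b,b), above(e,b), above(f,f), at(b), at(e), at(f), on(b)}
2. bind(f)  →  {above(b,b), above(e,b), at(b), at(e), at(f), on(b), on(f)}
3. flip(e,e)  →  {above(b,b), above(e,b), above(e,e), at(b), at(f), on(b), on(f)}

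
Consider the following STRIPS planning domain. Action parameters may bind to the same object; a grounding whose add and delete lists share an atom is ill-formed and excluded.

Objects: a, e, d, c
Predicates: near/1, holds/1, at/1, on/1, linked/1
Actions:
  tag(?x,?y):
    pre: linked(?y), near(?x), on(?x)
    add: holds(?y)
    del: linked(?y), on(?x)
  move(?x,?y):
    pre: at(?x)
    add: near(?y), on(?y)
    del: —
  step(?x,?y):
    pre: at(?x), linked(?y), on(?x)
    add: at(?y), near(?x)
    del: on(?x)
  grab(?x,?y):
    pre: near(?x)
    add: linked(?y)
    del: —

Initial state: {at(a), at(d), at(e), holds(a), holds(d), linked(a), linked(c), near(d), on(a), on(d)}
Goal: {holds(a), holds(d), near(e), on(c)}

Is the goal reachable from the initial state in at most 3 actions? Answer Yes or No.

1. move(a,e)  →  {at(a), at(d), at(e), holds(a), holds(d), linked(a), linked(c), near(d), near(e), on(a), on(d), on(e)}
2. move(a,c)  →  {at(a), at(d), at(e), holds(a), holds(d), linked(a), linked(c), near(c), near(d), near(e), on(a), on(c), on(d), on(e)}
optimal plan length = 2; 2 ≤ 3

Yes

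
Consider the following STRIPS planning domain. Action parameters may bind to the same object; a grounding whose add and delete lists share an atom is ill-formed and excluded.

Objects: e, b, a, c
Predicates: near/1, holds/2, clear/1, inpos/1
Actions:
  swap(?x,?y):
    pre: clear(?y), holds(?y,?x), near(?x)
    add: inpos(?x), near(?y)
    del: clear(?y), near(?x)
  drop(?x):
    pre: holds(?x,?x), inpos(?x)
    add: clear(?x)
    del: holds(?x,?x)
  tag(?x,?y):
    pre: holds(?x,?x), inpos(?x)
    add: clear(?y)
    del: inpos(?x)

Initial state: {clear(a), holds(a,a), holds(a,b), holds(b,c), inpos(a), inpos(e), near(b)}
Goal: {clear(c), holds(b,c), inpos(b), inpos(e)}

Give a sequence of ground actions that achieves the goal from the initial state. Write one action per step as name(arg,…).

swap(b,a); tag(a,c)

1. swap(b,a)  →  {holds(a,a), holds(a,b), holds(b,c), inpos(a), inpos(b), inpos(e), near(a)}
2. tag(a,c)  →  {clear(c), holds(a,a), holds(a,b), holds(b,c), inpos(b), inpos(e), near(a)}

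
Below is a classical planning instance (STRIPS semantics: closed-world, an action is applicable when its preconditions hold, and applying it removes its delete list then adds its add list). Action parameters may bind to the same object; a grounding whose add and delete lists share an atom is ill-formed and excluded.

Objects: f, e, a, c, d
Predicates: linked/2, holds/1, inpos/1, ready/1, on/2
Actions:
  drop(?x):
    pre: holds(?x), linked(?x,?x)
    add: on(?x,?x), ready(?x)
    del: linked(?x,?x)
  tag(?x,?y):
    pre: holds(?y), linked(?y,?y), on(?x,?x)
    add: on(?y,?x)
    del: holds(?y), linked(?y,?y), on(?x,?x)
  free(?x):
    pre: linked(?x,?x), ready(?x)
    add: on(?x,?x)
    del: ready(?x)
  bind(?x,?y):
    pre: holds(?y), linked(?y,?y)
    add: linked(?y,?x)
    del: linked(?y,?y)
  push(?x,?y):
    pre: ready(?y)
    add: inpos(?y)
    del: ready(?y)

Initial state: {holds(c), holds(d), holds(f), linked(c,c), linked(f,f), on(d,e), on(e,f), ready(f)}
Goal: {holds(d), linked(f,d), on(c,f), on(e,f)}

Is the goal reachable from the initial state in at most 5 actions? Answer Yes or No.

Yes

1. free(f)  →  {holds(c), holds(d), holds(f), linked(c,c), linked(f,f), on(d,e), on(e,f), on(f,f)}
2. tag(f,c)  →  {holds(d), holds(f), linked(f,f), on(c,f), on(d,e), on(e,f)}
3. bind(d,f)  →  {holds(d), holds(f), linked(f,d), on(c,f), on(d,e), on(e,f)}
optimal plan length = 3; 3 ≤ 5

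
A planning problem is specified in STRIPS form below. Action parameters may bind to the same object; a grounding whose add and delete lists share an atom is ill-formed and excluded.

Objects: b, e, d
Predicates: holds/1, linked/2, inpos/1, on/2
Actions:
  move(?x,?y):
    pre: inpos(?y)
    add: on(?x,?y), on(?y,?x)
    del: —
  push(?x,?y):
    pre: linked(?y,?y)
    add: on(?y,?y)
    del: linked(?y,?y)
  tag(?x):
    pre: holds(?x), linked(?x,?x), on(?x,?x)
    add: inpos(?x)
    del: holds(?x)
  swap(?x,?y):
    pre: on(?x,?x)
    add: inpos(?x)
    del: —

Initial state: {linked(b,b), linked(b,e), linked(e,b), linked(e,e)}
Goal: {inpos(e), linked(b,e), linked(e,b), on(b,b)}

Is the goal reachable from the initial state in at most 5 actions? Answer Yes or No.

1. push(b,b)  →  {linked(b,e), linked(e,b), linked(e,e), on(b,b)}
2. push(b,e)  →  {linked(b,e), linked(e,b), on(b,b), on(e,e)}
3. swap(e,b)  →  {inpos(e), linked(b,e), linked(e,b), on(b,b), on(e,e)}
optimal plan length = 3; 3 ≤ 5

Yes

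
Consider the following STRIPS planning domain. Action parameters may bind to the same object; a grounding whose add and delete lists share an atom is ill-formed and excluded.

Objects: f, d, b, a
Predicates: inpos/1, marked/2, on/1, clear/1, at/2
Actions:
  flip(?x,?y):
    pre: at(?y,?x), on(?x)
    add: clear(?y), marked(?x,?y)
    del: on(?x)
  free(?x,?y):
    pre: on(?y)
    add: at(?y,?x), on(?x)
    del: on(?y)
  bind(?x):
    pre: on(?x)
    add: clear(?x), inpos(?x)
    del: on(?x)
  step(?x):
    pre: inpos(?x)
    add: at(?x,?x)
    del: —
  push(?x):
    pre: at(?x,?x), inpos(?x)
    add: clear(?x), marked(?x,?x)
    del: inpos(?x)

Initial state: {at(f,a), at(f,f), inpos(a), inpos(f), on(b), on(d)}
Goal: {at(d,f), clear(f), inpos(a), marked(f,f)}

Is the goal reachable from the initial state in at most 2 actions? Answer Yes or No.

Yes

1. free(f,d)  →  {at(d,f), at(f,a), at(f,f), inpos(a), inpos(f), on(b), on(f)}
2. flip(f,f)  →  {at(d,f), at(f,a), at(f,f), clear(f), inpos(a), inpos(f), marked(f,f), on(b)}
optimal plan length = 2; 2 ≤ 2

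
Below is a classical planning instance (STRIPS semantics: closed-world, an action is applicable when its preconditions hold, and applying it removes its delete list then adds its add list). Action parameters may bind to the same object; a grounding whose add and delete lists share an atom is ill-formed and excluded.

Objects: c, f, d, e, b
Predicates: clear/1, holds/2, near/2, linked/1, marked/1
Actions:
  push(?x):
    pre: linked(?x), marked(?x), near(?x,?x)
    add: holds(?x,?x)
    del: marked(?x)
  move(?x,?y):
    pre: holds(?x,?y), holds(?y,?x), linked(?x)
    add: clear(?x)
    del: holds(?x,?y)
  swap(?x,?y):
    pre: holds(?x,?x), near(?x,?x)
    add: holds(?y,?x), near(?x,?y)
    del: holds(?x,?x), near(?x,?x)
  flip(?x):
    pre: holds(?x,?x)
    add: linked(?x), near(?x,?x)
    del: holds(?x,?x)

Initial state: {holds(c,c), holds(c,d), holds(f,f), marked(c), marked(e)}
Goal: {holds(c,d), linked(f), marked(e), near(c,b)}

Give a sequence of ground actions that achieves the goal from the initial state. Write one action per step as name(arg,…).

flip(c); push(c); swap(c,b); flip(f)

1. flip(c)  →  {holds(c,d), holds(f,f), linked(c), marked(c), marked(e), near(c,c)}
2. push(c)  →  {holds(c,c), holds(c,d), holds(f,f), linked(c), marked(e), near(c,c)}
3. swap(c,b)  →  {holds(b,c), holds(c,d), holds(f,f), linked(c), marked(e), near(c,b)}
4. flip(f)  →  {holds(b,c), holds(c,d), linked(c), linked(f), marked(e), near(c,b), near(f,f)}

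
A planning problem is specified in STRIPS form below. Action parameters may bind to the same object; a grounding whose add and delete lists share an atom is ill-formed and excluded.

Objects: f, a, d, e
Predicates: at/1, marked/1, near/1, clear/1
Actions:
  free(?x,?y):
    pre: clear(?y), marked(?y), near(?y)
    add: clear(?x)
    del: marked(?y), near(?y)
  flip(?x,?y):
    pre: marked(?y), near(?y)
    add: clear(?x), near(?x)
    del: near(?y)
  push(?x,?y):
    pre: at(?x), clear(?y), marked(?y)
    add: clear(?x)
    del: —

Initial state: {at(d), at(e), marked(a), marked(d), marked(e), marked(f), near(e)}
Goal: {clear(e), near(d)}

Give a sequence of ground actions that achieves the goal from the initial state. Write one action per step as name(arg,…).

1. flip(d,e)  →  {at(d), at(e), clear(d), marked(a), marked(d), marked(e), marked(f), near(d)}
2. push(e,d)  →  {at(d), at(e), clear(d), clear(e), marked(a), marked(d), marked(e), marked(f), near(d)}

flip(d,e); push(e,d)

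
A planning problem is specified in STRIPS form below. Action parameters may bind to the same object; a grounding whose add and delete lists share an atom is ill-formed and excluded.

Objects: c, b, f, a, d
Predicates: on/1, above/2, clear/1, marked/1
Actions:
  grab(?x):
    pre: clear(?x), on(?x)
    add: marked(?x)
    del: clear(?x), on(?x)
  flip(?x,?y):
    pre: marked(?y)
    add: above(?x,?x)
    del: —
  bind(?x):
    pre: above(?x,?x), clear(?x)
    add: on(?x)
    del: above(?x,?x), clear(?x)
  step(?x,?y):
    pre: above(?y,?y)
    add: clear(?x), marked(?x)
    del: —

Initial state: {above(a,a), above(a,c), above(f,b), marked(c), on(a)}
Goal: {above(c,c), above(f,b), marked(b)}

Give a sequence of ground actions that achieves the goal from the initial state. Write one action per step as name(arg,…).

flip(c,c); step(b,c)

1. flip(c,c)  →  {above(a,a), above(a,c), above(c,c), above(f,b), marked(c), on(a)}
2. step(b,c)  →  {above(a,a), above(a,c), above(c,c), above(f,b), clear(b), marked(b), marked(c), on(a)}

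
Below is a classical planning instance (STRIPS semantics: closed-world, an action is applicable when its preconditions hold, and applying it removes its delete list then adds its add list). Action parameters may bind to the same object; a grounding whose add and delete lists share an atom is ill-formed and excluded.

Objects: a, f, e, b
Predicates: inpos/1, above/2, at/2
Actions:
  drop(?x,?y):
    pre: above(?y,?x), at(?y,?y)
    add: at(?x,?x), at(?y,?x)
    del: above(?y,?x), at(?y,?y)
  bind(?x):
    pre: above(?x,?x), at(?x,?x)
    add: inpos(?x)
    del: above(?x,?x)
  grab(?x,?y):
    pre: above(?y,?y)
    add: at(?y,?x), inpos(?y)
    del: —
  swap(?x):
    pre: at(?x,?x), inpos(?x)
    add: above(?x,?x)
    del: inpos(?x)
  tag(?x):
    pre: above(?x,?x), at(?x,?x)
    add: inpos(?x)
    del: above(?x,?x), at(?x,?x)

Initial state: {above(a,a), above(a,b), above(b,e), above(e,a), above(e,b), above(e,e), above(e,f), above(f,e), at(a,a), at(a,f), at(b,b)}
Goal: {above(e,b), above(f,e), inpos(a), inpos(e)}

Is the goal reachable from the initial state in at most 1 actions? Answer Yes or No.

No

1. bind(a)  →  {above(a,b), above(b,e), above(e,a), above(e,b), above(e,e), above(e,f), above(f,e), at(a,a), at(a,f), at(b,b), inpos(a)}
2. grab(a,e)  →  {above(a,b), above(b,e), above(e,a), above(e,b), above(e,e), above(e,f), above(f,e), at(a,a), at(a,f), at(b,b), at(e,a), inpos(a), inpos(e)}
optimal plan length = 2; 2 > 1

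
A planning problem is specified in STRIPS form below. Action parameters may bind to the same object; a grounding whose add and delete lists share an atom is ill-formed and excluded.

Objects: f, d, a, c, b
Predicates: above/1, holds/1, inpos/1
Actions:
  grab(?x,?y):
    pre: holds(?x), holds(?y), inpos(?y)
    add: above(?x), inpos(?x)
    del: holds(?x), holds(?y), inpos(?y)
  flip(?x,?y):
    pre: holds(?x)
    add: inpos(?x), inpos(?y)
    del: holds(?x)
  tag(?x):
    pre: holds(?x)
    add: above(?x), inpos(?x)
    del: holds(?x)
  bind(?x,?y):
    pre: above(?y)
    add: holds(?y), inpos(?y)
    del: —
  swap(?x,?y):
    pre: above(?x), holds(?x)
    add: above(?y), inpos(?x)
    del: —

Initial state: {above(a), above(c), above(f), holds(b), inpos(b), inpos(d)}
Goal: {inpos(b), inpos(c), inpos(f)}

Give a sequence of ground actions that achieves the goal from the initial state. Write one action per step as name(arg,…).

flip(b,f); bind(f,c)

1. flip(b,f)  →  {above(a), above(c), above(f), inpos(b), inpos(d), inpos(f)}
2. bind(f,c)  →  {above(a), above(c), above(f), holds(c), inpos(b), inpos(c), inpos(d), inpos(f)}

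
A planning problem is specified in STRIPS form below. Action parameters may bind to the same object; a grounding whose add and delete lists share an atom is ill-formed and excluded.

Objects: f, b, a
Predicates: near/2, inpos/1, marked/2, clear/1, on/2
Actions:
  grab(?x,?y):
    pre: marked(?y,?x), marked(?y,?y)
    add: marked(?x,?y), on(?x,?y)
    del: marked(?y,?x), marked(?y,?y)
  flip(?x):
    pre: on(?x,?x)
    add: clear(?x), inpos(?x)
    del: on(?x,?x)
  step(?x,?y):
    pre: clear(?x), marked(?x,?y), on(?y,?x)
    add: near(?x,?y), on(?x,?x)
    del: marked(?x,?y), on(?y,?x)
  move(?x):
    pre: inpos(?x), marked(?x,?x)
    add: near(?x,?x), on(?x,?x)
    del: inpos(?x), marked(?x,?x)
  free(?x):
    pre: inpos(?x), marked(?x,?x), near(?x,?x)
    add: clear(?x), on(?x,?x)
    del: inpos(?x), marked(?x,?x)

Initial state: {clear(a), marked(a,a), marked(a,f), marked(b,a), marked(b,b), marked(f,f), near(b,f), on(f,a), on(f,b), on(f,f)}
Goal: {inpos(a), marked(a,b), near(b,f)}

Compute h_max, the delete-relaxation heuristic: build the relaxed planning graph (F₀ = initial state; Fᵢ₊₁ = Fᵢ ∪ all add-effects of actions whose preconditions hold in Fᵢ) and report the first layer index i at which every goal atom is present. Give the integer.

2

F0 = init (10 atoms)
F1 = F0 ∪ {clear(f), inpos(f), marked(a,b), marked(f,a), near(a,f), on(a,a), on(a,b)}  (17 atoms)
F2 = F1 ∪ {inpos(a), near(f,f), on(a,f), on(b,a)}  (21 atoms)
goal ⊆ F2  ⇒  h_max = 2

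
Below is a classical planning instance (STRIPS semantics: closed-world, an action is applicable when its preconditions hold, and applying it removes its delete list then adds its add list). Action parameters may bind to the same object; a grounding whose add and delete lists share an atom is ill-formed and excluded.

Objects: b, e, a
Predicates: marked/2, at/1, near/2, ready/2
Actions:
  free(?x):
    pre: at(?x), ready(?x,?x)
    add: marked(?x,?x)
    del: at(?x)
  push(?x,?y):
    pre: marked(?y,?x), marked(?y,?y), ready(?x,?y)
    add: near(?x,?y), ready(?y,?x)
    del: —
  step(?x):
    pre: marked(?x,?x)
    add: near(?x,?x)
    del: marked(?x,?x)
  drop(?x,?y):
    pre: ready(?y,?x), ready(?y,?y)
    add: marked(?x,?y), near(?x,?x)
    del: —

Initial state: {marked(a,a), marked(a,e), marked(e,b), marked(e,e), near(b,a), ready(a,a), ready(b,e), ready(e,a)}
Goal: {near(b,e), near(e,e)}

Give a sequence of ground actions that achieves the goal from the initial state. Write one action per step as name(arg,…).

push(b,e); step(e)

1. push(b,e)  →  {marked(a,a), marked(a,e), marked(e,b), marked(e,e), near(b,a), near(b,e), ready(a,a), ready(b,e), ready(e,a), ready(e,b)}
2. step(e)  →  {marked(a,a), marked(a,e), marked(e,b), near(b,a), near(b,e), near(e,e), ready(a,a), ready(b,e), ready(e,a), ready(e,b)}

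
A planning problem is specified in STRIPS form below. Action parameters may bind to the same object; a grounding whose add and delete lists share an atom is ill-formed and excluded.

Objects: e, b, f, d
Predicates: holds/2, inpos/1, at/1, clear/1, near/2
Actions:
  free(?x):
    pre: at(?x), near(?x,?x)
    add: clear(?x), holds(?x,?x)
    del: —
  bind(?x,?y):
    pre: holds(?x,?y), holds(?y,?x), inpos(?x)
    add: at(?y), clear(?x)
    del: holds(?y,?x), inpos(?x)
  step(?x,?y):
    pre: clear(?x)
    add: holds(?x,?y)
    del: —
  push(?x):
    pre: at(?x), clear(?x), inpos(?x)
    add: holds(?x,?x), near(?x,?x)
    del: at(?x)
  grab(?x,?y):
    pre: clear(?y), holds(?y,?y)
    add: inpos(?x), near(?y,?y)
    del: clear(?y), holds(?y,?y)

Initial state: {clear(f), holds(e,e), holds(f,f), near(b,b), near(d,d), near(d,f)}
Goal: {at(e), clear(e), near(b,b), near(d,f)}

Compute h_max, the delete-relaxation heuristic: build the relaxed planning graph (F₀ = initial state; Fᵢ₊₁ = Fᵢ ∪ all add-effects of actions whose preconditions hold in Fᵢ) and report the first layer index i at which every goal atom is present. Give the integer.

F0 = init (6 atoms)
F1 = F0 ∪ {holds(f,b), holds(f,d), holds(f,e), inpos(b), inpos(d), inpos(e), inpos(f), near(f,f)}  (14 atoms)
F2 = F1 ∪ {at(e), at(f), clear(e)}  (17 atoms)
goal ⊆ F2  ⇒  h_max = 2

2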